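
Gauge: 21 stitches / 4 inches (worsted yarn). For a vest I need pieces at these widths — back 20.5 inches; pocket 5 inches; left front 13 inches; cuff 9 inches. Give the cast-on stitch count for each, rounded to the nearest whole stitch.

back 108; pocket 26; left front 68; cuff 47.

Rate = 21/4 = 5.25 sts per in.
back: 20.5 × 5.25 = 107.62 → 108.
pocket: 5 × 5.25 = 26.25 → 26.
left front: 13 × 5.25 = 68.25 → 68.
cuff: 9 × 5.25 = 47.25 → 47.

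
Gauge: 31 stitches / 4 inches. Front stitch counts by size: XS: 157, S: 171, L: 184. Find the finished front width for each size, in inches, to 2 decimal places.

XS 20.26 inches; S 22.06 inches; L 23.74 inches.

31/4 = 7.75 sts per in.
XS: 157 / 7.75 = 20.258 → 20.26 in.
S: 171 / 7.75 = 22.065 → 22.06 in.
L: 184 / 7.75 = 23.742 → 23.74 in.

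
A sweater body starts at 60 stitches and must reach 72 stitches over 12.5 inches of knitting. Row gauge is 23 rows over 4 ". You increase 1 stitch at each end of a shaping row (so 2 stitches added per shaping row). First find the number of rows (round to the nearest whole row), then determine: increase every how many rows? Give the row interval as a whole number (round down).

Increase every 12th row.

Rows = 12.5 × 5.75 = 71.9 → 72 rows.
Stitches to add: 12 → 6 shaping rows (at 2 st each).
72 / 6 = 12.00 → every 12 rows.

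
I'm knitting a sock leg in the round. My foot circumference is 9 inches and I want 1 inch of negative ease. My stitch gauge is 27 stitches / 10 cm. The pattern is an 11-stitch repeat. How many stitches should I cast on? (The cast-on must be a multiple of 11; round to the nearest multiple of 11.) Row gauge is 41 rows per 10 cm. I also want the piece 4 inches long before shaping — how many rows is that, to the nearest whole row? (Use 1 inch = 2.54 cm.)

Finished = 9 − 1 = 8 inches.
8 inches × 2.54 = 20.32 cm.
27/10 = 2.7 sts per cm; 20.32 × 2.7 = 54.86 sts.
Nearest multiple of 11 → 55.
4 inches = 10.16 cm; × 4.1 = 41.66 → 42 rows.

Cast on 55 stitches; work 42 rows.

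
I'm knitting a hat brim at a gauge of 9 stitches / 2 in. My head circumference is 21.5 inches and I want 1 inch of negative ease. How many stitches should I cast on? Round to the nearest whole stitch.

Finished = 21.5 − 1 = 20.5 in.
9 / 2 = 4.5 sts per inch.
20.50 × 4.5 = 92.25 sts.
→ 92 sts.

Cast on 92 stitches.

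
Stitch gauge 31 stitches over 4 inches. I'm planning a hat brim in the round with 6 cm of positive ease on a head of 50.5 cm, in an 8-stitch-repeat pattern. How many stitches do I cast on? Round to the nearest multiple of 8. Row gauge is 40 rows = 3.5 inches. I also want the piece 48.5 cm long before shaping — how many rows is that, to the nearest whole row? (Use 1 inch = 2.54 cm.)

Cast on 176 stitches; work 218 rows.

Finished = 50.5 + 6 = 56.5 cm.
56.5 cm × 1/2.54 = 22.24 inches.
31/4 = 7.75 sts per in; 22.24 × 7.75 = 172.39 sts.
Nearest multiple of 8 → 176.
48.5 cm = 19.09 inches; × 11.429 = 218.22 → 218 rows.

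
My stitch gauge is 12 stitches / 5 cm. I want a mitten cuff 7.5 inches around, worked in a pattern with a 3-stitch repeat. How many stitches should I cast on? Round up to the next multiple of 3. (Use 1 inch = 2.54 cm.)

7.5 in = 7.5 × 2.54 = 19.05 cm.
12 / 5 = 2.4 sts/cm.
19.05 × 2.4 = 45.72 sts.
→ 48.

CO 48 sts.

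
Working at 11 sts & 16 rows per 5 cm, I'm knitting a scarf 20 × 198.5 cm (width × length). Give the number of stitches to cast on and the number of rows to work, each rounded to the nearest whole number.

Cast on 44 stitches and work 635 rows.

Stitch gauge = 11/5 = 2.2 sts/cm; 20 × 2.2 = 44.00 → 44 sts.
Row gauge = 16/5 = 3.2 rows/cm; 198.5 × 3.2 = 635.20 → 635 rows.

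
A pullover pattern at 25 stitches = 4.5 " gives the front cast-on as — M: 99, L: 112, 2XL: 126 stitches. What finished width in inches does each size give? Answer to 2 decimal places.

M 17.82 inches; L 20.16 inches; 2XL 22.68 inches.

25/4.5 = 5.556 sts per in.
M: 99 / 5.556 = 17.820 → 17.82 in.
L: 112 / 5.556 = 20.160 → 20.16 in.
2XL: 126 / 5.556 = 22.680 → 22.68 in.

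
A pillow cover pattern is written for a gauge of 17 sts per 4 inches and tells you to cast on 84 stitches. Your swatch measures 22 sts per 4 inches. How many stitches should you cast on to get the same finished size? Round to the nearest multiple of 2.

Cast on 108 stitches.

Scale factor = 22 / 17 = 1.294.
84 × 22 / 17 = 108.71 sts.
→ 108 sts.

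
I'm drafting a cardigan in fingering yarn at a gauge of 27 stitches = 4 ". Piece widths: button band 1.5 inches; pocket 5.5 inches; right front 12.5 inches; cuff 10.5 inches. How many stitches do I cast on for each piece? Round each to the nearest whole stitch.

Rate = 27/4 = 6.75 sts per in.
button band: 1.5 × 6.75 = 10.12 → 10.
pocket: 5.5 × 6.75 = 37.12 → 37.
right front: 12.5 × 6.75 = 84.38 → 84.
cuff: 10.5 × 6.75 = 70.88 → 71.

button band 10; pocket 37; right front 84; cuff 71.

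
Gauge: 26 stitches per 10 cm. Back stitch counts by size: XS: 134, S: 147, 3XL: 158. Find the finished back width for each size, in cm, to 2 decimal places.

26/10 = 2.6 sts per cm.
XS: 134 / 2.6 = 51.538 → 51.54 cm.
S: 147 / 2.6 = 56.538 → 56.54 cm.
3XL: 158 / 2.6 = 60.769 → 60.77 cm.

XS 51.54 cm; S 56.54 cm; 3XL 60.77 cm.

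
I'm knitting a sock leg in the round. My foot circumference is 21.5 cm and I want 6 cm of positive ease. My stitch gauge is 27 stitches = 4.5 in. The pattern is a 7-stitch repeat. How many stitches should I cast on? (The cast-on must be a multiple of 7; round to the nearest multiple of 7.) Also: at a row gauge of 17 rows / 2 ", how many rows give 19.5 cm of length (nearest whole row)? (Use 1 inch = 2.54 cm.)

Finished = 21.5 + 6 = 27.5 cm.
27.5 cm × 1/2.54 = 10.83 inches.
27/4.5 = 6 sts per in; 10.83 × 6 = 64.96 sts.
Nearest multiple of 7 → 63.
19.5 cm = 7.68 inches; × 8.5 = 65.26 → 65 rows.

Cast on 63 stitches; work 65 rows.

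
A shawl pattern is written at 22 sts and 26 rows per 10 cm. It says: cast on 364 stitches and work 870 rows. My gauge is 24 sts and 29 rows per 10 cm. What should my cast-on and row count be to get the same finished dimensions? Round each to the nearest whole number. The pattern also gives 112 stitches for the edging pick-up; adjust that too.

Cast on 397 stitches; work 970 rows; edging pick-up 122 stitches.

Stitches: 364 × 24/22 = 397.09 → 397.
Rows: 870 × 29/26 = 970.38 → 970.
edging pick-up: 112 × 24/22 = 122.18 → 122.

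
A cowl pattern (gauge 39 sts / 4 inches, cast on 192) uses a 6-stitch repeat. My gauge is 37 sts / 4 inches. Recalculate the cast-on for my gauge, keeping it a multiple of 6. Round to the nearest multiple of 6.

192 × 37 / 39 = 182.15.
Nearest multiple of 6: 180.

CO 180 sts.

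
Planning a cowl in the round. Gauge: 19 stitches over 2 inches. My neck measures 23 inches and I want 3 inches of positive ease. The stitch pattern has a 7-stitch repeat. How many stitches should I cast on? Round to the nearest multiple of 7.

Finished = 23 + 3 = 26 inches.
19 / 2 = 9.5 sts/in.
26 × 9.5 = 247.00 sts.
Nearest multiple of 7: 245.

CO 245 sts.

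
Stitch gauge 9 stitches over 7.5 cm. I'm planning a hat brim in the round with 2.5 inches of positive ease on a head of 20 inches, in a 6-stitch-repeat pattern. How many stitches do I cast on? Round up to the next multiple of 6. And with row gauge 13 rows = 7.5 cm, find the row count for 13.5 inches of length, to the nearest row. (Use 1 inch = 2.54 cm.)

Finished = 20 + 2.5 = 22.5 inches.
22.5 inches × 2.54 = 57.15 cm.
9/7.5 = 1.2 sts per cm; 57.15 × 1.2 = 68.58 sts.
Next multiple of 6 → 72.
13.5 inches = 34.29 cm; × 1.733 = 59.44 → 59 rows.

Cast on 72 stitches; work 59 rows.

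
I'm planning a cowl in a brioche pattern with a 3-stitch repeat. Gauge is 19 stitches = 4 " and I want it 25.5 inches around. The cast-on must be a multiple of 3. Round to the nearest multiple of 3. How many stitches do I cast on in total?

19 / 4 = 4.75 sts per inch.
25.5 × 4.75 = 121.12 sts.
Nearest multiple of 3: 120.

Cast on 120 stitches.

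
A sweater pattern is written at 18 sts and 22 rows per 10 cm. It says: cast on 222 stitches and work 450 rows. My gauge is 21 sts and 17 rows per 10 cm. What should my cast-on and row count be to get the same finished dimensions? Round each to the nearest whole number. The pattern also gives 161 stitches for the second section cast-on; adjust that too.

Stitches: 222 × 21/18 = 259.00 → 259.
Rows: 450 × 17/22 = 347.73 → 348.
second section cast-on: 161 × 21/18 = 187.83 → 188.

Cast on 259 stitches; work 348 rows; second section cast-on 188 stitches.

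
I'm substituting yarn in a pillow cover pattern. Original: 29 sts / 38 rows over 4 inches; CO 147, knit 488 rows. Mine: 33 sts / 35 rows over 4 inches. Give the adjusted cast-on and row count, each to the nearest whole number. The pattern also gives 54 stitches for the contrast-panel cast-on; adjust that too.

Stitches: 147 × 33/29 = 167.28 → 167.
Rows: 488 × 35/38 = 449.47 → 449.
contrast-panel cast-on: 54 × 33/29 = 61.45 → 61.

Cast on 167 stitches; work 449 rows; contrast-panel cast-on 61 stitches.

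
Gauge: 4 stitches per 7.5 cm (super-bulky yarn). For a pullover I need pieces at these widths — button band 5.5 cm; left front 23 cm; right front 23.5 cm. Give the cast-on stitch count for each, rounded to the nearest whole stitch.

button band 3; left front 12; right front 13.

Rate = 4/7.5 = 0.533 sts per cm.
button band: 5.5 × 0.533 = 2.93 → 3.
left front: 23 × 0.533 = 12.27 → 12.
right front: 23.5 × 0.533 = 12.53 → 13.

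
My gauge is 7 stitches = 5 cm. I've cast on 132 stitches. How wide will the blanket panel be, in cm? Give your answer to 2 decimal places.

7 stitches / 5 cm = 1.4 stitches per cm.
132 / 1.4 = 94.286 cm.

94.29 cm.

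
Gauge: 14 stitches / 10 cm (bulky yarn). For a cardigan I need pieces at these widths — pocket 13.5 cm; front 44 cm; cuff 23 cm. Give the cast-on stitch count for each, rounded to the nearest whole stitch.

pocket 19; front 62; cuff 32.

Rate = 14/10 = 1.4 sts per cm.
pocket: 13.5 × 1.4 = 18.90 → 19.
front: 44 × 1.4 = 61.60 → 62.
cuff: 23 × 1.4 = 32.20 → 32.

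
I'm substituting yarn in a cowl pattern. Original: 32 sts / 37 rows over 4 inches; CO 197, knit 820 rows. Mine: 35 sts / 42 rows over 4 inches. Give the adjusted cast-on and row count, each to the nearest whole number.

Stitches: 197 × 35/32 = 215.47 → 215.
Rows: 820 × 42/37 = 930.81 → 931.

Cast on 215 stitches; work 931 rows.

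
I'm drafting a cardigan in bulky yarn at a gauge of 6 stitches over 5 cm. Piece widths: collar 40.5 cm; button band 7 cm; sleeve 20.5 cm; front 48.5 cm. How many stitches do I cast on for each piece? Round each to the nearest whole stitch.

Rate = 6/5 = 1.2 sts per cm.
collar: 40.5 × 1.2 = 48.60 → 49.
button band: 7 × 1.2 = 8.40 → 8.
sleeve: 20.5 × 1.2 = 24.60 → 25.
front: 48.5 × 1.2 = 58.20 → 58.

collar 49; button band 8; sleeve 25; front 58.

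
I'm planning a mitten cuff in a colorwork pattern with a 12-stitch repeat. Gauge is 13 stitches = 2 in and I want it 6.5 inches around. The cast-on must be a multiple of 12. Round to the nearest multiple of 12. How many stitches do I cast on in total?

13 / 2 = 6.5 sts per inch.
6.5 × 6.5 = 42.25 sts.
Nearest multiple of 12: 48.

48 stitches.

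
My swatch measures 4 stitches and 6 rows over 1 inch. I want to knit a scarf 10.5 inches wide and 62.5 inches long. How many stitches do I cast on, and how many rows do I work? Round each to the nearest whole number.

Stitch gauge = 4/1 = 4 sts/in; 10.5 × 4 = 42.00 → 42 sts.
Row gauge = 6/1 = 6 rows/in; 62.5 × 6 = 375.00 → 375 rows.

Cast on 42 stitches and work 375 rows.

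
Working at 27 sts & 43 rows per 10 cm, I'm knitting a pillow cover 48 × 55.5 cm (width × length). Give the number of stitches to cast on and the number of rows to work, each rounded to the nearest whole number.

Stitch gauge = 27/10 = 2.7 sts/cm; 48 × 2.7 = 129.60 → 130 sts.
Row gauge = 43/10 = 4.3 rows/cm; 55.5 × 4.3 = 238.65 → 239 rows.

Cast on 130 stitches and work 239 rows.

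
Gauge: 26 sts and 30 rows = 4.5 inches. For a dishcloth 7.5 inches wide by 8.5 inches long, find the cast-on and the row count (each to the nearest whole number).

Stitch gauge = 26/4.5 = 5.778 sts/in; 7.5 × 5.778 = 43.33 → 43 sts.
Row gauge = 30/4.5 = 6.667 rows/in; 8.5 × 6.667 = 56.67 → 57 rows.

Cast on 43 stitches and work 57 rows.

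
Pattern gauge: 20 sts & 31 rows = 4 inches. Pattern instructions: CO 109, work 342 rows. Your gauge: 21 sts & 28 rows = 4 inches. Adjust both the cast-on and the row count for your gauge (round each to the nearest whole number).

Cast on 114 stitches; work 309 rows.

Stitches: 109 × 21/20 = 114.45 → 114.
Rows: 342 × 28/31 = 308.90 → 309.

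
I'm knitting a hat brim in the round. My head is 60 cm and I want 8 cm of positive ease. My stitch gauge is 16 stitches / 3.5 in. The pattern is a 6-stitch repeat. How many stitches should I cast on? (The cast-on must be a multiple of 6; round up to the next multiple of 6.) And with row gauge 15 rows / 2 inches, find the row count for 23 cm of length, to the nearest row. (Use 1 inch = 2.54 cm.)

Finished = 60 + 8 = 68 cm.
68 cm × 1/2.54 = 26.77 inches.
16/3.5 = 4.571 sts per in; 26.77 × 4.571 = 122.38 sts.
Next multiple of 6 → 126.
23 cm = 9.06 inches; × 7.5 = 67.91 → 68 rows.

Cast on 126 stitches; work 68 rows.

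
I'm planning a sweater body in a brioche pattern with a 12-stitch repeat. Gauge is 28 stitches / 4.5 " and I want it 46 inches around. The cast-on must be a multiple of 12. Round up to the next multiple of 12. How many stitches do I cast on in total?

Cast on 288 stitches.

28 / 4.5 = 6.222 sts per inch.
46 × 6.222 = 286.22 sts.
Next multiple of 12: 288.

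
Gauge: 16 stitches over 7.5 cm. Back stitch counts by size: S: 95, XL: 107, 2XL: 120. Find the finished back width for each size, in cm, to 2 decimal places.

16/7.5 = 2.133 sts per cm.
S: 95 / 2.133 = 44.531 → 44.53 cm.
XL: 107 / 2.133 = 50.156 → 50.16 cm.
2XL: 120 / 2.133 = 56.250 → 56.25 cm.

S 44.53 cm; XL 50.16 cm; 2XL 56.25 cm.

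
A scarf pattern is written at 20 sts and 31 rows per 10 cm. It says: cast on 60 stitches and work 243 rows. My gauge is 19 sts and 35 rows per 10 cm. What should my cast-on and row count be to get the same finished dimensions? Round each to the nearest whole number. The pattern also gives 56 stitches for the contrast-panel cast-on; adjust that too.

Stitches: 60 × 19/20 = 57.00 → 57.
Rows: 243 × 35/31 = 274.35 → 274.
contrast-panel cast-on: 56 × 19/20 = 53.20 → 53.

Cast on 57 stitches; work 274 rows; contrast-panel cast-on 53 stitches.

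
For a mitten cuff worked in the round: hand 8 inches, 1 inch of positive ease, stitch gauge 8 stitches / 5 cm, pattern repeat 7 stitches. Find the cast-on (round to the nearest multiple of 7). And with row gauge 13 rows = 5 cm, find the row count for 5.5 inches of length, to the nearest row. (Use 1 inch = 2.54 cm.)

Finished = 8 + 1 = 9 inches.
9 inches × 2.54 = 22.86 cm.
8/5 = 1.6 sts per cm; 22.86 × 1.6 = 36.58 sts.
Nearest multiple of 7 → 35.
5.5 inches = 13.97 cm; × 2.6 = 36.32 → 36 rows.

Cast on 35 stitches; work 36 rows.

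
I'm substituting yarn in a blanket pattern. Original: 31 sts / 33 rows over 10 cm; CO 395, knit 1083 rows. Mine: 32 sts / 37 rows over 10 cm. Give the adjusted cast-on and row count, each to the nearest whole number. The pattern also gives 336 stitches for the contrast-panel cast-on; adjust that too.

Stitches: 395 × 32/31 = 407.74 → 408.
Rows: 1083 × 37/33 = 1214.27 → 1214.
contrast-panel cast-on: 336 × 32/31 = 346.84 → 347.

Cast on 408 stitches; work 1214 rows; contrast-panel cast-on 347 stitches.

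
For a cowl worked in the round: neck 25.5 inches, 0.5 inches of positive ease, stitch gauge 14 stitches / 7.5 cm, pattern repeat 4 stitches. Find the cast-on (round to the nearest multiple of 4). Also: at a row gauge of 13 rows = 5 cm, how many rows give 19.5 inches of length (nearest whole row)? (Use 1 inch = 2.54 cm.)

Cast on 124 stitches; work 129 rows.

Finished = 25.5 + 0.5 = 26 inches.
26 inches × 2.54 = 66.04 cm.
14/7.5 = 1.867 sts per cm; 66.04 × 1.867 = 123.27 sts.
Nearest multiple of 4 → 124.
19.5 inches = 49.53 cm; × 2.6 = 128.78 → 129 rows.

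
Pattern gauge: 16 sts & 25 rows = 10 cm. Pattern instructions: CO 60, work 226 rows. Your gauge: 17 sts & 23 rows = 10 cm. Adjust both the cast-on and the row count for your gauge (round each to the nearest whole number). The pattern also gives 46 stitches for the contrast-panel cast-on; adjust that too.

Cast on 64 stitches; work 208 rows; contrast-panel cast-on 49 stitches.

Stitches: 60 × 17/16 = 63.75 → 64.
Rows: 226 × 23/25 = 207.92 → 208.
contrast-panel cast-on: 46 × 17/16 = 48.88 → 49.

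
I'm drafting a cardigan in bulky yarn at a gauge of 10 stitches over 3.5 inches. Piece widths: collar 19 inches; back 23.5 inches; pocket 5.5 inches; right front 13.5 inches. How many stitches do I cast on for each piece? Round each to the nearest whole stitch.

Rate = 10/3.5 = 2.857 sts per in.
collar: 19 × 2.857 = 54.29 → 54.
back: 23.5 × 2.857 = 67.14 → 67.
pocket: 5.5 × 2.857 = 15.71 → 16.
right front: 13.5 × 2.857 = 38.57 → 39.

collar 54; back 67; pocket 16; right front 39.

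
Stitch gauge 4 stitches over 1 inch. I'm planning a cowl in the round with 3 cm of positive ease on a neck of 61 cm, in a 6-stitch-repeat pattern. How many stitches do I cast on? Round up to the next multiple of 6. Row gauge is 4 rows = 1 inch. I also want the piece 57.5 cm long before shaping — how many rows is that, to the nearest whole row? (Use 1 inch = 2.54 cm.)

Finished = 61 + 3 = 64 cm.
64 cm × 1/2.54 = 25.20 inches.
4/1 = 4 sts per in; 25.20 × 4 = 100.79 sts.
Next multiple of 6 → 102.
57.5 cm = 22.64 inches; × 4 = 90.55 → 91 rows.

Cast on 102 stitches; work 91 rows.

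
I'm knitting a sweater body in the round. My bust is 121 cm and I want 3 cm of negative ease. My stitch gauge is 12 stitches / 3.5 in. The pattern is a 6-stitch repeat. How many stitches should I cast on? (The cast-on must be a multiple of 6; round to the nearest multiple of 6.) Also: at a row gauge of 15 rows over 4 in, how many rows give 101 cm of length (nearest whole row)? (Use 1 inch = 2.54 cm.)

Finished = 121 − 3 = 118 cm.
118 cm × 1/2.54 = 46.46 inches.
12/3.5 = 3.429 sts per in; 46.46 × 3.429 = 159.28 sts.
Nearest multiple of 6 → 162.
101 cm = 39.76 inches; × 3.75 = 149.11 → 149 rows.

Cast on 162 stitches; work 149 rows.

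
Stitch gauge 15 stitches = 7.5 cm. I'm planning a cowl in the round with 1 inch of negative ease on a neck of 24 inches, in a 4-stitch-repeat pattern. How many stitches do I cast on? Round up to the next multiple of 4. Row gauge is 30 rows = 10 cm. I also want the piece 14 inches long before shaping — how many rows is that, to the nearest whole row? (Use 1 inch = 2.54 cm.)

Finished = 24 − 1 = 23 inches.
23 inches × 2.54 = 58.42 cm.
15/7.5 = 2 sts per cm; 58.42 × 2 = 116.84 sts.
Next multiple of 4 → 120.
14 inches = 35.56 cm; × 3 = 106.68 → 107 rows.

Cast on 120 stitches; work 107 rows.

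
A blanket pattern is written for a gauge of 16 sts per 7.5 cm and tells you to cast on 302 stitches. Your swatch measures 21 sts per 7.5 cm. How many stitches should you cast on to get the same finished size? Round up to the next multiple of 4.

400 stitches.

Scale factor = 21 / 16 = 1.312.
302 × 21 / 16 = 396.38 sts.
→ 400 sts.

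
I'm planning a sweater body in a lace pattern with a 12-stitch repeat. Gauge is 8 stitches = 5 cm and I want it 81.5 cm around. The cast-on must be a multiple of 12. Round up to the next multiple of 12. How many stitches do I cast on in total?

132 stitches.

8 / 5 = 1.6 sts per cm.
81.5 × 1.6 = 130.40 sts.
Next multiple of 12: 132.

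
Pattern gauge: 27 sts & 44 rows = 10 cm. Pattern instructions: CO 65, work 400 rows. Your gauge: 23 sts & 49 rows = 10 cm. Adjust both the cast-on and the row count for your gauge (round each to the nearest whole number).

Cast on 55 stitches; work 445 rows.

Stitches: 65 × 23/27 = 55.37 → 55.
Rows: 400 × 49/44 = 445.45 → 445.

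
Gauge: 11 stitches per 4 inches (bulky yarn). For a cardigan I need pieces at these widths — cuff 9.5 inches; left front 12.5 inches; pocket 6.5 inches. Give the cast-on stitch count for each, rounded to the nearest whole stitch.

Rate = 11/4 = 2.75 sts per in.
cuff: 9.5 × 2.75 = 26.12 → 26.
left front: 12.5 × 2.75 = 34.38 → 34.
pocket: 6.5 × 2.75 = 17.88 → 18.

cuff 26; left front 34; pocket 18.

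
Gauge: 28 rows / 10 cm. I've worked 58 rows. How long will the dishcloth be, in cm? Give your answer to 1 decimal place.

20.7 cm.

28 rows / 10 cm = 2.8 rows per cm.
58 / 2.8 = 20.71 cm.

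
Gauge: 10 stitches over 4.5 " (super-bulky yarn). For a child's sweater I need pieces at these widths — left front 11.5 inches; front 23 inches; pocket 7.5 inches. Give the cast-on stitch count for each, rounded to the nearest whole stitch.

left front 26; front 51; pocket 17.

Rate = 10/4.5 = 2.222 sts per in.
left front: 11.5 × 2.222 = 25.56 → 26.
front: 23 × 2.222 = 51.11 → 51.
pocket: 7.5 × 2.222 = 16.67 → 17.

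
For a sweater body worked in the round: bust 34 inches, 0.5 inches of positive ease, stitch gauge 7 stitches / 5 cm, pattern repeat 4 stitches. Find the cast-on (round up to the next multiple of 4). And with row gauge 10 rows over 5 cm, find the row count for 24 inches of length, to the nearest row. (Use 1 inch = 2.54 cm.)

Cast on 124 stitches; work 122 rows.

Finished = 34 + 0.5 = 34.5 inches.
34.5 inches × 2.54 = 87.63 cm.
7/5 = 1.4 sts per cm; 87.63 × 1.4 = 122.68 sts.
Next multiple of 4 → 124.
24 inches = 60.96 cm; × 2 = 121.92 → 122 rows.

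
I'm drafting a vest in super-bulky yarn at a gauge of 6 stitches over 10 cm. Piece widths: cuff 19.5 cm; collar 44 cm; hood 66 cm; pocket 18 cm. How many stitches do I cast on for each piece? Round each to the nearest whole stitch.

cuff 12; collar 26; hood 40; pocket 11.

Rate = 6/10 = 0.6 sts per cm.
cuff: 19.5 × 0.6 = 11.70 → 12.
collar: 44 × 0.6 = 26.40 → 26.
hood: 66 × 0.6 = 39.60 → 40.
pocket: 18 × 0.6 = 10.80 → 11.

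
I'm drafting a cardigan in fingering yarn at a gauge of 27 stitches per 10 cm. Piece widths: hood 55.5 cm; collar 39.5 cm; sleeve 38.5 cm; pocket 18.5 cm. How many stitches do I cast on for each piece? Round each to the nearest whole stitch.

hood 150; collar 107; sleeve 104; pocket 50.

Rate = 27/10 = 2.7 sts per cm.
hood: 55.5 × 2.7 = 149.85 → 150.
collar: 39.5 × 2.7 = 106.65 → 107.
sleeve: 38.5 × 2.7 = 103.95 → 104.
pocket: 18.5 × 2.7 = 49.95 → 50.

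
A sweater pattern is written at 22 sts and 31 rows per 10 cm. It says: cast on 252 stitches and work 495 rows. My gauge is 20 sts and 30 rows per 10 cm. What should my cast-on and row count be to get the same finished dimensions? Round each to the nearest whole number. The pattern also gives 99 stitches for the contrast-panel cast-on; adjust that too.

Cast on 229 stitches; work 479 rows; contrast-panel cast-on 90 stitches.

Stitches: 252 × 20/22 = 229.09 → 229.
Rows: 495 × 30/31 = 479.03 → 479.
contrast-panel cast-on: 99 × 20/22 = 90.00 → 90.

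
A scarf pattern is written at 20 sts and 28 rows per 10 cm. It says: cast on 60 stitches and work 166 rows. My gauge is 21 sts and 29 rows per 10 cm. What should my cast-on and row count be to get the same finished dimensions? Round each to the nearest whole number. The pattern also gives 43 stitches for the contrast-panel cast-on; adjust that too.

Cast on 63 stitches; work 172 rows; contrast-panel cast-on 45 stitches.

Stitches: 60 × 21/20 = 63.00 → 63.
Rows: 166 × 29/28 = 171.93 → 172.
contrast-panel cast-on: 43 × 21/20 = 45.15 → 45.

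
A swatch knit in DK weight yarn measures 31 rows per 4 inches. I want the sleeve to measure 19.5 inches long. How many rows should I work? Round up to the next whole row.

Knit 152 rows.

31 rows / 4 in = 7.75 rows per inch.
19.5 × 7.75 = 151.12 rows.
Round up → 152.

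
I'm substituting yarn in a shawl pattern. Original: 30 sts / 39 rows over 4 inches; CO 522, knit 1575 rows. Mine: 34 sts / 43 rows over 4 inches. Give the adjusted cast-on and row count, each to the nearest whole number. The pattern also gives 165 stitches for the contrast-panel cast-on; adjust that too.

Stitches: 522 × 34/30 = 591.60 → 592.
Rows: 1575 × 43/39 = 1736.54 → 1737.
contrast-panel cast-on: 165 × 34/30 = 187.00 → 187.

Cast on 592 stitches; work 1737 rows; contrast-panel cast-on 187 stitches.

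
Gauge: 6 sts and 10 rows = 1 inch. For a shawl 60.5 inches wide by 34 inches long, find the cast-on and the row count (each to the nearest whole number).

Stitch gauge = 6/1 = 6 sts/in; 60.5 × 6 = 363.00 → 363 sts.
Row gauge = 10/1 = 10 rows/in; 34 × 10 = 340.00 → 340 rows.

Cast on 363 stitches and work 340 rows.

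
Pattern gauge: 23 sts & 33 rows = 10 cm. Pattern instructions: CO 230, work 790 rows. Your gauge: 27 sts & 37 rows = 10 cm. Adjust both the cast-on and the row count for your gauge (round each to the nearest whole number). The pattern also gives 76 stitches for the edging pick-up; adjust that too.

Stitches: 230 × 27/23 = 270.00 → 270.
Rows: 790 × 37/33 = 885.76 → 886.
edging pick-up: 76 × 27/23 = 89.22 → 89.

Cast on 270 stitches; work 886 rows; edging pick-up 89 stitches.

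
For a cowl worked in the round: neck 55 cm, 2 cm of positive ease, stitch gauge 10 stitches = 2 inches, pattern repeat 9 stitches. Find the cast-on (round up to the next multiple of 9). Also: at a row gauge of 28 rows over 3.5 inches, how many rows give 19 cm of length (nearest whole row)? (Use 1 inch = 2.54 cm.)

Finished = 55 + 2 = 57 cm.
57 cm × 1/2.54 = 22.44 inches.
10/2 = 5 sts per in; 22.44 × 5 = 112.20 sts.
Next multiple of 9 → 117.
19 cm = 7.48 inches; × 8 = 59.84 → 60 rows.

Cast on 117 stitches; work 60 rows.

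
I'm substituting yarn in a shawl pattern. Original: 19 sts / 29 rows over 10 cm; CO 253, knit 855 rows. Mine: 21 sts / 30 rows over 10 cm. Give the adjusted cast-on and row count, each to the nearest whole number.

Cast on 280 stitches; work 884 rows.

Stitches: 253 × 21/19 = 279.63 → 280.
Rows: 855 × 30/29 = 884.48 → 884.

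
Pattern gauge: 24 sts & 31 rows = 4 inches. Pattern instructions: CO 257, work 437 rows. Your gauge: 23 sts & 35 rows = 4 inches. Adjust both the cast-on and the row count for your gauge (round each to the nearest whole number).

Cast on 246 stitches; work 493 rows.

Stitches: 257 × 23/24 = 246.29 → 246.
Rows: 437 × 35/31 = 493.39 → 493.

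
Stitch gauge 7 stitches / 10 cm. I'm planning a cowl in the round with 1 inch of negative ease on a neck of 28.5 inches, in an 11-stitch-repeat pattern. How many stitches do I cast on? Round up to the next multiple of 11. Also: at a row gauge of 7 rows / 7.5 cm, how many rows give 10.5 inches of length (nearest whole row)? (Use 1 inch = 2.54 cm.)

Cast on 55 stitches; work 25 rows.

Finished = 28.5 − 1 = 27.5 inches.
27.5 inches × 2.54 = 69.85 cm.
7/10 = 0.7 sts per cm; 69.85 × 0.7 = 48.90 sts.
Next multiple of 11 → 55.
10.5 inches = 26.67 cm; × 0.933 = 24.89 → 25 rows.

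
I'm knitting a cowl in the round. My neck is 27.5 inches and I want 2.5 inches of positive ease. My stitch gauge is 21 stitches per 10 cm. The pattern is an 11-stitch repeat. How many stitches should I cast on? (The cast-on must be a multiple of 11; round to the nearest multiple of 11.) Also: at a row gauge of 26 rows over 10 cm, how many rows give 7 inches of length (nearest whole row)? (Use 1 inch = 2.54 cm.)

Finished = 27.5 + 2.5 = 30 inches.
30 inches × 2.54 = 76.20 cm.
21/10 = 2.1 sts per cm; 76.20 × 2.1 = 160.02 sts.
Nearest multiple of 11 → 165.
7 inches = 17.78 cm; × 2.6 = 46.23 → 46 rows.

Cast on 165 stitches; work 46 rows.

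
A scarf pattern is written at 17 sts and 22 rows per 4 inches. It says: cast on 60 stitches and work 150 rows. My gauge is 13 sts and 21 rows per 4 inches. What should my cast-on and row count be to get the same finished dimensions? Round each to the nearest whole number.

Stitches: 60 × 13/17 = 45.88 → 46.
Rows: 150 × 21/22 = 143.18 → 143.

Cast on 46 stitches; work 143 rows.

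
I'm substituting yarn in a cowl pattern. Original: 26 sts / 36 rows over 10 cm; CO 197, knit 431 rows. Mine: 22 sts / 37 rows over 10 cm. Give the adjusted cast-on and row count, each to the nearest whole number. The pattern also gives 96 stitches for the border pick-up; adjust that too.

Cast on 167 stitches; work 443 rows; border pick-up 81 stitches.

Stitches: 197 × 22/26 = 166.69 → 167.
Rows: 431 × 37/36 = 442.97 → 443.
border pick-up: 96 × 22/26 = 81.23 → 81.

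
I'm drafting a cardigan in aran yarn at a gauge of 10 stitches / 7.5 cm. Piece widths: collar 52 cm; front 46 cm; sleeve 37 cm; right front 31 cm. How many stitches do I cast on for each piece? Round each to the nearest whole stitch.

collar 69; front 61; sleeve 49; right front 41.

Rate = 10/7.5 = 1.333 sts per cm.
collar: 52 × 1.333 = 69.33 → 69.
front: 46 × 1.333 = 61.33 → 61.
sleeve: 37 × 1.333 = 49.33 → 49.
right front: 31 × 1.333 = 41.33 → 41.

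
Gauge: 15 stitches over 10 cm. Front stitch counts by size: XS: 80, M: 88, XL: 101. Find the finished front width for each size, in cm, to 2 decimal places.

15/10 = 1.5 sts per cm.
XS: 80 / 1.5 = 53.333 → 53.33 cm.
M: 88 / 1.5 = 58.667 → 58.67 cm.
XL: 101 / 1.5 = 67.333 → 67.33 cm.

XS 53.33 cm; M 58.67 cm; XL 67.33 cm.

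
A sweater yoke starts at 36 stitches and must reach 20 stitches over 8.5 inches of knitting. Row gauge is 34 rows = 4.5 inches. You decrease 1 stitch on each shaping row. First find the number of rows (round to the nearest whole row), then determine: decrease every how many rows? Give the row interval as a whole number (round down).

Decrease every 4th row.

Rows = 8.5 × 7.556 = 64.2 → 64 rows.
Stitches to remove: 16 → 16 shaping rows (at 1 st each).
64 / 16 = 4.00 → every 4 rows.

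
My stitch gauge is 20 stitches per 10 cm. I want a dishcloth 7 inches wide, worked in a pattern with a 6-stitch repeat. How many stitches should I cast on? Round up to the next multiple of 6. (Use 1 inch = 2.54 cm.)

7 in = 7 × 2.54 = 17.78 cm.
20 / 10 = 2 sts/cm.
17.78 × 2 = 35.56 sts.
→ 36.

Cast on 36 stitches.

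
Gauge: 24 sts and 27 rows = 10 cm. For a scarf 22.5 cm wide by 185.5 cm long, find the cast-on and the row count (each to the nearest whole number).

Cast on 54 stitches and work 501 rows.

Stitch gauge = 24/10 = 2.4 sts/cm; 22.5 × 2.4 = 54.00 → 54 sts.
Row gauge = 27/10 = 2.7 rows/cm; 185.5 × 2.7 = 500.85 → 501 rows.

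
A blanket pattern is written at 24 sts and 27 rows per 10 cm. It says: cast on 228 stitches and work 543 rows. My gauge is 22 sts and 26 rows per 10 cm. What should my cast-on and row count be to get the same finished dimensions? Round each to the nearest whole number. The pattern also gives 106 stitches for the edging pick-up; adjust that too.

Stitches: 228 × 22/24 = 209.00 → 209.
Rows: 543 × 26/27 = 522.89 → 523.
edging pick-up: 106 × 22/24 = 97.17 → 97.

Cast on 209 stitches; work 523 rows; edging pick-up 97 stitches.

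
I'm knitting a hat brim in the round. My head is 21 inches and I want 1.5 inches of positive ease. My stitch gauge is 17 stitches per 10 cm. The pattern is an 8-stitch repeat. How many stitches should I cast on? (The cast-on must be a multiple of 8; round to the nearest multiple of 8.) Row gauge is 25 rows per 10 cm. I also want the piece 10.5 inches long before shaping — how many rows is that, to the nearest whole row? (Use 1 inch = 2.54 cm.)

Cast on 96 stitches; work 67 rows.

Finished = 21 + 1.5 = 22.5 inches.
22.5 inches × 2.54 = 57.15 cm.
17/10 = 1.7 sts per cm; 57.15 × 1.7 = 97.16 sts.
Nearest multiple of 8 → 96.
10.5 inches = 26.67 cm; × 2.5 = 66.67 → 67 rows.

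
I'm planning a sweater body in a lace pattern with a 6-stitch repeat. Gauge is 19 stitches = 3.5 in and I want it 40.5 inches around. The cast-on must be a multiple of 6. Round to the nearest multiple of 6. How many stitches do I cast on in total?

19 / 3.5 = 5.429 sts per inch.
40.5 × 5.429 = 219.86 sts.
Nearest multiple of 6: 222.

222 stitches.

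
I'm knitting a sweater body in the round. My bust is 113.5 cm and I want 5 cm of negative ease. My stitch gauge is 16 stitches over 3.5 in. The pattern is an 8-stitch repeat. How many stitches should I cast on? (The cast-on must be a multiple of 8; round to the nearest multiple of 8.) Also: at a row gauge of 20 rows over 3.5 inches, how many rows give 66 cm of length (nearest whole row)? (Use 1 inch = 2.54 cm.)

Cast on 192 stitches; work 148 rows.

Finished = 113.5 − 5 = 108.5 cm.
108.5 cm × 1/2.54 = 42.72 inches.
16/3.5 = 4.571 sts per in; 42.72 × 4.571 = 195.28 sts.
Nearest multiple of 8 → 192.
66 cm = 25.98 inches; × 5.714 = 148.48 → 148 rows.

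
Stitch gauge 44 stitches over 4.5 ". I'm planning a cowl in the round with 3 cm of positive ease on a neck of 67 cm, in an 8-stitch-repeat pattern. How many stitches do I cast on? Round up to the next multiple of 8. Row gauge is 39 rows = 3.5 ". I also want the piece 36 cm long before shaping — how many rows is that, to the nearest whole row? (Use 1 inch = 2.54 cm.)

Cast on 272 stitches; work 158 rows.

Finished = 67 + 3 = 70 cm.
70 cm × 1/2.54 = 27.56 inches.
44/4.5 = 9.778 sts per in; 27.56 × 9.778 = 269.47 sts.
Next multiple of 8 → 272.
36 cm = 14.17 inches; × 11.143 = 157.93 → 158 rows.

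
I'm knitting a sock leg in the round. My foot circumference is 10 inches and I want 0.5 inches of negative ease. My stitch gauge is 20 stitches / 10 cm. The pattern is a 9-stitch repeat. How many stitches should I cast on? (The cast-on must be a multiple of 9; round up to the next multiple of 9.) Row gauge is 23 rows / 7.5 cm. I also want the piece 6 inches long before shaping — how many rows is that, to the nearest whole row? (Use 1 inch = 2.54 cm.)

Cast on 54 stitches; work 47 rows.

Finished = 10 − 0.5 = 9.5 inches.
9.5 inches × 2.54 = 24.13 cm.
20/10 = 2 sts per cm; 24.13 × 2 = 48.26 sts.
Next multiple of 9 → 54.
6 inches = 15.24 cm; × 3.067 = 46.74 → 47 rows.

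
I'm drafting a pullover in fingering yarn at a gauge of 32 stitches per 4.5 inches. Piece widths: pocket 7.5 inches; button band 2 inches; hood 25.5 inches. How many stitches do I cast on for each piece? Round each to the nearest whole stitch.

pocket 53; button band 14; hood 181.

Rate = 32/4.5 = 7.111 sts per in.
pocket: 7.5 × 7.111 = 53.33 → 53.
button band: 2 × 7.111 = 14.22 → 14.
hood: 25.5 × 7.111 = 181.33 → 181.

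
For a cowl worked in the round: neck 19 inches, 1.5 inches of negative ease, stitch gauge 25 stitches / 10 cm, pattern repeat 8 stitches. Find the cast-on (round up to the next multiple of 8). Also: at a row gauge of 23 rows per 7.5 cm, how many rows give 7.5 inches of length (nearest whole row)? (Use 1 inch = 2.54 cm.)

Finished = 19 − 1.5 = 17.5 inches.
17.5 inches × 2.54 = 44.45 cm.
25/10 = 2.5 sts per cm; 44.45 × 2.5 = 111.12 sts.
Next multiple of 8 → 112.
7.5 inches = 19.05 cm; × 3.067 = 58.42 → 58 rows.

Cast on 112 stitches; work 58 rows.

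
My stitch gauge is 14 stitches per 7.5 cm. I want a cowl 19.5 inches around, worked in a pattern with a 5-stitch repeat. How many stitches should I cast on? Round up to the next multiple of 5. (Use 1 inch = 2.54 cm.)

95 stitches.

19.5 in = 19.5 × 2.54 = 49.53 cm.
14 / 7.5 = 1.867 sts/cm.
49.53 × 1.867 = 92.46 sts.
→ 95.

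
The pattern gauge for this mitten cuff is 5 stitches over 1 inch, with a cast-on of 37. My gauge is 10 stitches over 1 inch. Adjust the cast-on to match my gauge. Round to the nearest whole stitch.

Cast on 74 stitches.

Scale factor = 10 / 5 = 2.000.
37 × 10 / 5 = 74.00 sts.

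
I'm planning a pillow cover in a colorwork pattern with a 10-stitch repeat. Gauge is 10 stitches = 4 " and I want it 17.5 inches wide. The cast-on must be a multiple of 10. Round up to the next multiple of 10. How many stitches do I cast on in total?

10 / 4 = 2.5 sts per inch.
17.5 × 2.5 = 43.75 sts.
Next multiple of 10: 50.

50 stitches.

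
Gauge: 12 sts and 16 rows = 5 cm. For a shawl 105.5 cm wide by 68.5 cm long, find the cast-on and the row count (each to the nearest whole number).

Cast on 253 stitches and work 219 rows.

Stitch gauge = 12/5 = 2.4 sts/cm; 105.5 × 2.4 = 253.20 → 253 sts.
Row gauge = 16/5 = 3.2 rows/cm; 68.5 × 3.2 = 219.20 → 219 rows.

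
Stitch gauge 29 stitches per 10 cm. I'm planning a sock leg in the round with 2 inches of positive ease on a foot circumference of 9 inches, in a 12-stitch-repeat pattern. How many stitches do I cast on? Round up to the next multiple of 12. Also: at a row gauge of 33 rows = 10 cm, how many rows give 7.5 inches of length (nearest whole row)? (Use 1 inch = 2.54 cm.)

Finished = 9 + 2 = 11 inches.
11 inches × 2.54 = 27.94 cm.
29/10 = 2.9 sts per cm; 27.94 × 2.9 = 81.03 sts.
Next multiple of 12 → 84.
7.5 inches = 19.05 cm; × 3.3 = 62.87 → 63 rows.

Cast on 84 stitches; work 63 rows.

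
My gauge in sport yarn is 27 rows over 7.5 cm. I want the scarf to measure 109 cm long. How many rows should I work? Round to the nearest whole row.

27 rows / 7.5 cm = 3.6 rows per cm.
109 × 3.6 = 392.40 rows.
Round to nearest → 392.

Work 392 rows.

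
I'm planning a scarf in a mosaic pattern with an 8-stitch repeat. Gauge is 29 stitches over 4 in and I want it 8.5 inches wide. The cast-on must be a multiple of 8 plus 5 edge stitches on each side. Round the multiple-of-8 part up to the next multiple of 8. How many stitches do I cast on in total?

29 / 4 = 7.25 sts per inch.
8.5 × 7.25 = 61.62 sts.
Less 10 edge sts → 51.62 for the repeat.
Next multiple of 8: 56.
Add back 10 edge sts → 66.

CO 66 sts.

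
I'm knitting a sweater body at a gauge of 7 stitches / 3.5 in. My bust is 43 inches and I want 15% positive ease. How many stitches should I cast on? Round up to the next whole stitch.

CO 99 sts.

Finished = 43 × 1.15 = 49.45 in.
7 / 3.5 = 2 sts per inch.
49.45 × 2 = 98.90 sts.
→ 99 sts.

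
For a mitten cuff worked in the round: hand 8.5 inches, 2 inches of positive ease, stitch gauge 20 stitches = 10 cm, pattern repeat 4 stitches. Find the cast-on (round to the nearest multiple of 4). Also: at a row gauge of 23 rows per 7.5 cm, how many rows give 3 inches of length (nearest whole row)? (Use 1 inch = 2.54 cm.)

Cast on 52 stitches; work 23 rows.

Finished = 8.5 + 2 = 10.5 inches.
10.5 inches × 2.54 = 26.67 cm.
20/10 = 2 sts per cm; 26.67 × 2 = 53.34 sts.
Nearest multiple of 4 → 52.
3 inches = 7.62 cm; × 3.067 = 23.37 → 23 rows.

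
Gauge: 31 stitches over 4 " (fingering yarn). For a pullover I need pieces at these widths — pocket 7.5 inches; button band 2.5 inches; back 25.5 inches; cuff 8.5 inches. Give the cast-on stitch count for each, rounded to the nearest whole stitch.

Rate = 31/4 = 7.75 sts per in.
pocket: 7.5 × 7.75 = 58.12 → 58.
button band: 2.5 × 7.75 = 19.38 → 19.
back: 25.5 × 7.75 = 197.62 → 198.
cuff: 8.5 × 7.75 = 65.88 → 66.

pocket 58; button band 19; back 198; cuff 66.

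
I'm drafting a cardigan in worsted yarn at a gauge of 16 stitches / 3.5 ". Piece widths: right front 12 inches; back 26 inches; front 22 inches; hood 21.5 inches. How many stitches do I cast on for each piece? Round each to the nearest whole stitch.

right front 55; back 119; front 101; hood 98.

Rate = 16/3.5 = 4.571 sts per in.
right front: 12 × 4.571 = 54.86 → 55.
back: 26 × 4.571 = 118.86 → 119.
front: 22 × 4.571 = 100.57 → 101.
hood: 21.5 × 4.571 = 98.29 → 98.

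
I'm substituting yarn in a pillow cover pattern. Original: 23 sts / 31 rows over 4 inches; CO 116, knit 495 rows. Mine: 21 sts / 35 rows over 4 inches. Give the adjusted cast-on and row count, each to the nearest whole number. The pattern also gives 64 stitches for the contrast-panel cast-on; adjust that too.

Cast on 106 stitches; work 559 rows; contrast-panel cast-on 58 stitches.

Stitches: 116 × 21/23 = 105.91 → 106.
Rows: 495 × 35/31 = 558.87 → 559.
contrast-panel cast-on: 64 × 21/23 = 58.43 → 58.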